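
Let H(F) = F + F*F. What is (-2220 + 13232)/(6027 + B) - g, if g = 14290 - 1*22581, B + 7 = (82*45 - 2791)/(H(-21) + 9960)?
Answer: 518206449769/62488499 ≈ 8292.8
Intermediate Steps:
H(F) = F + F²
B = -71761/10380 (B = -7 + (82*45 - 2791)/(-21*(1 - 21) + 9960) = -7 + (3690 - 2791)/(-21*(-20) + 9960) = -7 + 899/(420 + 9960) = -7 + 899/10380 = -71761/10380 ≈ -6.9134)
g = -8291 (g = 14290 - 22581 = -8291)
(-2220 + 13232)/(6027 + B) - g = (-2220 + 13232)/(6027 - 71761/10380) - 1*(-8291) = 11012/(62488499/10380) + 8291 = 11012*(10380/62488499) + 8291 = 114304560/62488499 + 8291 = 518206449769/62488499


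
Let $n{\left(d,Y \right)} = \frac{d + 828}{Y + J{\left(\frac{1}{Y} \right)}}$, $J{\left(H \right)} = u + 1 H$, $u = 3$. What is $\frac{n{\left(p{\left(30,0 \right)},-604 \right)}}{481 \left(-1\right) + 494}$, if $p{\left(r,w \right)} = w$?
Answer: $- \frac{500112}{4719065} \approx -0.10598$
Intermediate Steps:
$J{\left(H \right)} = 3 + H$ ($J{\left(H \right)} = 3 + 1 H = 3 + H$)
$n{\left(d,Y \right)} = \frac{828 + d}{3 + Y + \frac{1}{Y}}$ ($n{\left(d,Y \right)} = \frac{d + 828}{Y + \left(3 + \frac{1}{Y}\right)} = \frac{828 + d}{3 + Y + \frac{1}{Y}}$)
$\frac{n{\left(p{\left(30,0 \right)},-604 \right)}}{481 \left(-1\right) + 494} = \frac{\left(-604\right) \frac{1}{1 + \left(-604\right)^{2} + 3 \left(-604\right)} \left(828 + 0\right)}{481 \left(-1\right) + 494} = \frac{\left(-604\right) \frac{1}{1 + 364816 - 1812} \cdot 828}{-481 + 494} = \frac{\left(-604\right) \frac{1}{363005} \cdot 828}{13} = \left(-604\right) \frac{1}{363005} \cdot 828 \cdot \frac{1}{13} = \left(- \frac{500112}{363005}\right) \frac{1}{13} = - \frac{500112}{4719065}$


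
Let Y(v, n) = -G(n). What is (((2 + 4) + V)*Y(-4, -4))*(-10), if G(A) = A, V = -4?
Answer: -80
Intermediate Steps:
Y(v, n) = -n
(((2 + 4) + V)*Y(-4, -4))*(-10) = (((2 + 4) - 4)*(-1*(-4)))*(-10) = ((6 - 4)*4)*(-10) = (2*4)*(-10) = 8*(-10) = -80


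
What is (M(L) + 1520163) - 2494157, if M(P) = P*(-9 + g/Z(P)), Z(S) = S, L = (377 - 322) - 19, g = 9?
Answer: -974309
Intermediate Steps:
L = 36 (L = 55 - 19 = 36)
M(P) = P*(-9 + 9/P)
(M(L) + 1520163) - 2494157 = ((9 - 9*36) + 1520163) - 2494157 = ((9 - 324) + 1520163) - 2494157 = (-315 + 1520163) - 2494157 = 1519848 - 2494157 = -974309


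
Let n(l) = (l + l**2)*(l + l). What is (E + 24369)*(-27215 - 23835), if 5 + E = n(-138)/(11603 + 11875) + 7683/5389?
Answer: -25990110054551150/21087157 ≈ -1.2325e+9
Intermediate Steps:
n(l) = 2*l*(l + l**2) (n(l) = (l + l**2)*(2*l) = 2*l*(l + l**2))
E = -4762056170/21087157 (E = -5 + ((2*(-138)**2*(1 - 138))/(11603 + 11875) + 7683/5389) = -5 + ((2*19044*(-137))/23478 + 7683*(1/5389)) = -5 + (-5218056*1/23478 + 7683/5389) = -5 + (-869676/3913 + 7683/5389) = -5 - 4656620385/21087157 = -4762056170/21087157 ≈ -225.83)
(E + 24369)*(-27215 - 23835) = (-4762056170/21087157 + 24369)*(-27215 - 23835) = (509110872763/21087157)*(-51050) = -25990110054551150/21087157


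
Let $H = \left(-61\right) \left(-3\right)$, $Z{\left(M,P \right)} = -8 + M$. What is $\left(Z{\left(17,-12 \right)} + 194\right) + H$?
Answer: $386$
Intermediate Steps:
$H = 183$
$\left(Z{\left(17,-12 \right)} + 194\right) + H = \left(\left(-8 + 17\right) + 194\right) + 183 = \left(9 + 194\right) + 183 = 203 + 183 = 386$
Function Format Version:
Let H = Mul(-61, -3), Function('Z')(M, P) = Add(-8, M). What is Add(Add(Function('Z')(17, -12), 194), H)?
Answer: 386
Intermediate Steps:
H = 183
Add(Add(Function('Z')(17, -12), 194), H) = Add(Add(Add(-8, 17), 194), 183) = Add(Add(9, 194), 183) = Add(203, 183) = 386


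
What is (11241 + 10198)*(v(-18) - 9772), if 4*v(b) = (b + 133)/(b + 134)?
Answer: -97206419827/464 ≈ -2.0950e+8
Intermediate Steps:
v(b) = (133 + b)/(4*(134 + b)) (v(b) = ((b + 133)/(b + 134))/4 = ((133 + b)/(134 + b))/4 = (133 + b)/(4*(134 + b)))
(11241 + 10198)*(v(-18) - 9772) = (11241 + 10198)*((133 - 18)/(4*(134 - 18)) - 9772) = 21439*((1/4)*115/116 - 9772) = 21439*((1/4)*(1/116)*115 - 9772) = 21439*(115/464 - 9772) = 21439*(-4534093/464) = -97206419827/464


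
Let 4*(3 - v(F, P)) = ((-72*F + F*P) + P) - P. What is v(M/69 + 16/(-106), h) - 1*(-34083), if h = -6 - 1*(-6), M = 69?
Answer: 1807368/53 ≈ 34101.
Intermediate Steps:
h = 0 (h = -6 + 6 = 0)
v(F, P) = 3 + 18*F - F*P/4 (v(F, P) = 3 - (((-72*F + F*P) + P) - P)/4 = 3 - ((P - 72*F + F*P) - P)/4 = 3 - (-72*F + F*P)/4 = 3 + (18*F - F*P/4) = 3 + 18*F - F*P/4)
v(M/69 + 16/(-106), h) - 1*(-34083) = (3 + 18*(69/69 + 16/(-106)) - ¼*(69/69 + 16/(-106))*0) - 1*(-34083) = (3 + 18*(69*(1/69) + 16*(-1/106)) - ¼*(69*(1/69) + 16*(-1/106))*0) + 34083 = (3 + 18*(1 - 8/53) - ¼*(1 - 8/53)*0) + 34083 = (3 + 18*(45/53) - ¼*45/53*0) + 34083 = (3 + 810/53 + 0) + 34083 = 969/53 + 34083 = 1807368/53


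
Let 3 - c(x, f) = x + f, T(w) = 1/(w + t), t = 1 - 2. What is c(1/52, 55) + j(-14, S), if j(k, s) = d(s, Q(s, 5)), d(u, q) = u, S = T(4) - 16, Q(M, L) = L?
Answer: -10559/156 ≈ -67.686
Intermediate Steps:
t = -1
T(w) = 1/(-1 + w) (T(w) = 1/(w - 1) = 1/(-1 + w))
S = -47/3 (S = 1/(-1 + 4) - 16 = 1/3 - 16 = ⅓ - 16 = -47/3 ≈ -15.667)
j(k, s) = s
c(x, f) = 3 - f - x (c(x, f) = 3 - (x + f) = 3 - (f + x) = 3 + (-f - x) = 3 - f - x)
c(1/52, 55) + j(-14, S) = (3 - 1*55 - 1/52) - 47/3 = (3 - 55 - 1*1/52) - 47/3 = (3 - 55 - 1/52) - 47/3 = -2705/52 - 47/3 = -10559/156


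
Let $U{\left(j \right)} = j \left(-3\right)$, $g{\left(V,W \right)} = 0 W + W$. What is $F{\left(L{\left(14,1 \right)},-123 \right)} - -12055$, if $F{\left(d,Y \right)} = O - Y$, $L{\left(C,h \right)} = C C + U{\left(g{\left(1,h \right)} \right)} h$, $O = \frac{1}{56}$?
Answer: $\frac{681969}{56} \approx 12178.0$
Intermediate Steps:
$g{\left(V,W \right)} = W$ ($g{\left(V,W \right)} = 0 + W = W$)
$O = \frac{1}{56} \approx 0.017857$
$U{\left(j \right)} = - 3 j$
$L{\left(C,h \right)} = C^{2} - 3 h^{2}$ ($L{\left(C,h \right)} = C C + - 3 h h = C^{2} - 3 h^{2}$)
$F{\left(d,Y \right)} = \frac{1}{56} - Y$
$F{\left(L{\left(14,1 \right)},-123 \right)} - -12055 = \left(\frac{1}{56} - -123\right) - -12055 = \left(\frac{1}{56} + 123\right) + 12055 = \frac{6889}{56} + 12055 = \frac{681969}{56}$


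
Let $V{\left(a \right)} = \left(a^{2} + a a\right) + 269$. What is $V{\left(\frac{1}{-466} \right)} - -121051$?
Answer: $\frac{13172682961}{108578} \approx 1.2132 \cdot 10^{5}$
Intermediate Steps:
$V{\left(a \right)} = 269 + 2 a^{2}$ ($V{\left(a \right)} = \left(a^{2} + a^{2}\right) + 269 = 2 a^{2} + 269 = 269 + 2 a^{2}$)
$V{\left(\frac{1}{-466} \right)} - -121051 = \left(269 + 2 \left(\frac{1}{-466}\right)^{2}\right) - -121051 = \left(269 + 2 \left(- \frac{1}{466}\right)^{2}\right) + 121051 = \left(269 + 2 \cdot \frac{1}{217156}\right) + 121051 = \left(269 + \frac{1}{108578}\right) + 121051 = \frac{29207483}{108578} + 121051 = \frac{13172682961}{108578}$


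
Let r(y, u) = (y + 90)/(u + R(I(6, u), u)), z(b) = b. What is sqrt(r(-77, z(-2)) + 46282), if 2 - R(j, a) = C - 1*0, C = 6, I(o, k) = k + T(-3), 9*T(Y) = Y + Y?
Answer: sqrt(1666074)/6 ≈ 215.13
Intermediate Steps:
T(Y) = 2*Y/9 (T(Y) = (Y + Y)/9 = (2*Y)/9 = 2*Y/9)
I(o, k) = -2/3 + k (I(o, k) = k + (2/9)*(-3) = k - 2/3 = -2/3 + k)
R(j, a) = -4 (R(j, a) = 2 - (6 - 1*0) = 2 - (6 + 0) = 2 - 1*6 = 2 - 6 = -4)
r(y, u) = (90 + y)/(-4 + u) (r(y, u) = (y + 90)/(u - 4) = (90 + y)/(-4 + u))
sqrt(r(-77, z(-2)) + 46282) = sqrt((90 - 77)/(-4 - 2) + 46282) = sqrt(13/(-6) + 46282) = sqrt(-1/6*13 + 46282) = sqrt(-13/6 + 46282) = sqrt(277679/6) = sqrt(1666074)/6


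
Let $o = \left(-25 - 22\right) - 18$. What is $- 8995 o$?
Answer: $584675$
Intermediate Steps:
$o = -65$ ($o = -47 - 18 = -65$)
$- 8995 o = \left(-8995\right) \left(-65\right) = 584675$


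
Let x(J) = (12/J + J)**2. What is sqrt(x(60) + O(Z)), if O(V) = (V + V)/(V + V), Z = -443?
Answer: sqrt(90626)/5 ≈ 60.208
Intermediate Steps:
O(V) = 1 (O(V) = (2*V)/((2*V)) = (2*V)*(1/(2*V)) = 1)
x(J) = (J + 12/J)**2
sqrt(x(60) + O(Z)) = sqrt((12 + 60**2)**2/60**2 + 1) = sqrt((12 + 3600)**2/3600 + 1) = sqrt((1/3600)*3612**2 + 1) = sqrt((1/3600)*13046544 + 1) = sqrt(90601/25 + 1) = sqrt(90626/25) = sqrt(90626)/5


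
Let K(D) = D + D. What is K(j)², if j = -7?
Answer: 196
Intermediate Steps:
K(D) = 2*D
K(j)² = (2*(-7))² = (-14)² = 196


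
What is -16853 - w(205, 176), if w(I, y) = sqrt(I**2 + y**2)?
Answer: -16853 - sqrt(73001) ≈ -17123.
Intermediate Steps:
-16853 - w(205, 176) = -16853 - sqrt(205**2 + 176**2) = -16853 - sqrt(42025 + 30976) = -16853 - sqrt(73001)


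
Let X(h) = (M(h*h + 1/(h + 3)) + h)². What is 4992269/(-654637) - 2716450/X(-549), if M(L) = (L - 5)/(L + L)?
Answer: -14213405740317614902217456229/853391799897984219560621917 ≈ -16.655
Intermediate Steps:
M(L) = (-5 + L)/(2*L) (M(L) = (-5 + L)/((2*L)) = (-5 + L)*(1/(2*L)) = (-5 + L)/(2*L))
X(h) = (h + (-5 + h² + 1/(3 + h))/(2*(h² + 1/(3 + h))))² (X(h) = ((-5 + (h*h + 1/(h + 3)))/(2*(h*h + 1/(h + 3))) + h)² = ((-5 + (h² + 1/(3 + h)))/(2*(h² + 1/(3 + h))) + h)² = ((-5 + h² + 1/(3 + h))/(2*(h² + 1/(3 + h))) + h)² = (h + (-5 + h² + 1/(3 + h))/(2*(h² + 1/(3 + h))))²)
4992269/(-654637) - 2716450/X(-549) = 4992269/(-654637) - 2716450*4*(1 + (-549)³ + 3*(-549)²)²/(-14 - 3*(-549) + 2*(-549)⁴ + 3*(-549)² + 7*(-549)³)² = 4992269*(-1/654637) - 2716450*4*(1 - 165469149 + 3*301401)²/(-14 + 1647 + 2*90842562801 + 3*301401 + 7*(-165469149))² = -4992269/654637 - 2716450*4*(1 - 165469149 + 904203)²/(-14 + 1647 + 181685125602 + 904203 - 1158284043)² = -4992269/654637 - 2716450/((¼)*180527747395²/(-164564945)²) = -4992269/654637 - 2716450/((¼)*(1/27081621122853025)*32590267579512929286025) = -4992269/654637 - 2716450/1303610703180517171441/4333059379656484 = -4992269/654637 - 2716450*4333059379656484/1303610703180517171441 = -4992269/654637 - 11770539151867855961800/1303610703180517171441 = -14213405740317614902217456229/853391799897984219560621917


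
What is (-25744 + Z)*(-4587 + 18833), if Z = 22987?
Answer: -39276222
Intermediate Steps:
(-25744 + Z)*(-4587 + 18833) = (-25744 + 22987)*(-4587 + 18833) = -2757*14246 = -39276222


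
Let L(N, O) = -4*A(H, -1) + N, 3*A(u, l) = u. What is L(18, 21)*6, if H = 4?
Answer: 76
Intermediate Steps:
A(u, l) = u/3
L(N, O) = -16/3 + N (L(N, O) = -4*4/3 + N = -16/3 + N)
L(18, 21)*6 = (-16/3 + 18)*6 = (38/3)*6 = 76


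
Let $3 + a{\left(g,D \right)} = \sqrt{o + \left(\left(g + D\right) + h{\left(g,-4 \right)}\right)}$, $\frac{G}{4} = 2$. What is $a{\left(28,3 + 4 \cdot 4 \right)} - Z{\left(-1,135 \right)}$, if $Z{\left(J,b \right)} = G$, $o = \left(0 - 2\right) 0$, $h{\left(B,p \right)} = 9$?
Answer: $-11 + 2 \sqrt{14} \approx -3.5167$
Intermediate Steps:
$G = 8$ ($G = 4 \cdot 2 = 8$)
$o = 0$ ($o = \left(-2\right) 0 = 0$)
$Z{\left(J,b \right)} = 8$
$a{\left(g,D \right)} = -3 + \sqrt{9 + D + g}$ ($a{\left(g,D \right)} = -3 + \sqrt{0 + \left(\left(g + D\right) + 9\right)} = -3 + \sqrt{0 + \left(\left(D + g\right) + 9\right)} = -3 + \sqrt{0 + \left(9 + D + g\right)} = -3 + \sqrt{9 + D + g}$)
$a{\left(28,3 + 4 \cdot 4 \right)} - Z{\left(-1,135 \right)} = \left(-3 + \sqrt{9 + \left(3 + 4 \cdot 4\right) + 28}\right) - 8 = \left(-3 + \sqrt{9 + \left(3 + 16\right) + 28}\right) - 8 = \left(-3 + \sqrt{9 + 19 + 28}\right) - 8 = \left(-3 + \sqrt{56}\right) - 8 = \left(-3 + 2 \sqrt{14}\right) - 8 = -11 + 2 \sqrt{14}$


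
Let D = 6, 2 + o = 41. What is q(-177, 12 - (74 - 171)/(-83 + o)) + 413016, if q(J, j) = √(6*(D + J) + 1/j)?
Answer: 413016 + I*√190571822/431 ≈ 4.1302e+5 + 32.03*I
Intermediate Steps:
o = 39 (o = -2 + 41 = 39)
q(J, j) = √(36 + 1/j + 6*J) (q(J, j) = √(6*(6 + J) + 1/j) = √((36 + 6*J) + 1/j) = √(36 + 1/j + 6*J))
q(-177, 12 - (74 - 171)/(-83 + o)) + 413016 = √(36 + 1/(12 - (74 - 171)/(-83 + 39)) + 6*(-177)) + 413016 = √(36 + 1/(12 - (-97)/(-44)) - 1062) + 413016 = √(36 + 1/(12 - (-97)*(-1)/44) - 1062) + 413016 = √(36 + 1/(12 - 1*97/44) - 1062) + 413016 = √(36 + 1/(12 - 97/44) - 1062) + 413016 = √(36 + 1/(431/44) - 1062) + 413016 = √(36 + 44/431 - 1062) + 413016 = √(-442162/431) + 413016 = I*√190571822/431 + 413016 = 413016 + I*√190571822/431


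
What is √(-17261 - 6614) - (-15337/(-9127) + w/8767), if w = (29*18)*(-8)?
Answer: -96345127/80016409 + 5*I*√955 ≈ -1.2041 + 154.52*I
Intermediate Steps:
w = -4176 (w = 522*(-8) = -4176)
√(-17261 - 6614) - (-15337/(-9127) + w/8767) = √(-17261 - 6614) - (-15337/(-9127) - 4176/8767) = √(-23875) - (-15337*(-1/9127) - 4176*1/8767) = 5*I*√955 - (15337/9127 - 4176/8767) = 5*I*√955 - 1*96345127/80016409 = 5*I*√955 - 96345127/80016409 = -96345127/80016409 + 5*I*√955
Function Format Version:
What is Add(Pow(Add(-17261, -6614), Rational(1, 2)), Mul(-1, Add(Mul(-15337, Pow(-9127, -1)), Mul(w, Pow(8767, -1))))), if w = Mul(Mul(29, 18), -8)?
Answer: Add(Rational(-96345127, 80016409), Mul(5, I, Pow(955, Rational(1, 2)))) ≈ Add(-1.2041, Mul(154.52, I))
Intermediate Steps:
w = -4176 (w = Mul(522, -8) = -4176)
Add(Pow(Add(-17261, -6614), Rational(1, 2)), Mul(-1, Add(Mul(-15337, Pow(-9127, -1)), Mul(w, Pow(8767, -1))))) = Add(Pow(Add(-17261, -6614), Rational(1, 2)), Mul(-1, Add(Mul(-15337, Pow(-9127, -1)), Mul(-4176, Pow(8767, -1))))) = Add(Pow(-23875, Rational(1, 2)), Mul(-1, Add(Mul(-15337, Rational(-1, 9127)), Mul(-4176, Rational(1, 8767))))) = Add(Mul(5, I, Pow(955, Rational(1, 2))), Mul(-1, Add(Rational(15337, 9127), Rational(-4176, 8767)))) = Add(Mul(5, I, Pow(955, Rational(1, 2))), Mul(-1, Rational(96345127, 80016409))) = Add(Mul(5, I, Pow(955, Rational(1, 2))), Rational(-96345127, 80016409)) = Add(Rational(-96345127, 80016409), Mul(5, I, Pow(955, Rational(1, 2))))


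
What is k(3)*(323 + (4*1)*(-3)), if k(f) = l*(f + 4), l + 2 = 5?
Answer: 6531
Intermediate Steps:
l = 3 (l = -2 + 5 = 3)
k(f) = 12 + 3*f (k(f) = 3*(f + 4) = 3*(4 + f) = 12 + 3*f)
k(3)*(323 + (4*1)*(-3)) = (12 + 3*3)*(323 + (4*1)*(-3)) = (12 + 9)*(323 + 4*(-3)) = 21*(323 - 12) = 21*311 = 6531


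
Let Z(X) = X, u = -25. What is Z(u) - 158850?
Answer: -158875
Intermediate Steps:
Z(u) - 158850 = -25 - 158850 = -158875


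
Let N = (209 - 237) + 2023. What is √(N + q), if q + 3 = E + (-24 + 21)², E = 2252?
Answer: √4253 ≈ 65.215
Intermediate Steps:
q = 2258 (q = -3 + (2252 + (-24 + 21)²) = -3 + (2252 + (-3)²) = -3 + (2252 + 9) = -3 + 2261 = 2258)
N = 1995 (N = -28 + 2023 = 1995)
√(N + q) = √(1995 + 2258) = √4253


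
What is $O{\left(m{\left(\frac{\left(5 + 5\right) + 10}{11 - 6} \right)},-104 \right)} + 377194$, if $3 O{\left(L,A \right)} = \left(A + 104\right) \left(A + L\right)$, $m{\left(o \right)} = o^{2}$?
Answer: $377194$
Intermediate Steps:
$O{\left(L,A \right)} = \frac{\left(104 + A\right) \left(A + L\right)}{3}$ ($O{\left(L,A \right)} = \frac{\left(A + 104\right) \left(A + L\right)}{3} = \frac{\left(104 + A\right) \left(A + L\right)}{3}$)
$O{\left(m{\left(\frac{\left(5 + 5\right) + 10}{11 - 6} \right)},-104 \right)} + 377194 = \left(\frac{\left(-104\right)^{2}}{3} + \frac{104}{3} \left(-104\right) + \frac{104 \left(\frac{\left(5 + 5\right) + 10}{11 - 6}\right)^{2}}{3} + \frac{1}{3} \left(-104\right) \left(\frac{\left(5 + 5\right) + 10}{11 - 6}\right)^{2}\right) + 377194 = \left(\frac{1}{3} \cdot 10816 - \frac{10816}{3} + \frac{104 \left(\frac{10 + 10}{5}\right)^{2}}{3} + \frac{1}{3} \left(-104\right) \left(\frac{10 + 10}{5}\right)^{2}\right) + 377194 = \left(\frac{10816}{3} - \frac{10816}{3} + \frac{104 \left(20 \cdot \frac{1}{5}\right)^{2}}{3} + \frac{1}{3} \left(-104\right) \left(20 \cdot \frac{1}{5}\right)^{2}\right) + 377194 = \left(\frac{10816}{3} - \frac{10816}{3} + \frac{104 \cdot 4^{2}}{3} + \frac{1}{3} \left(-104\right) 4^{2}\right) + 377194 = \left(\frac{10816}{3} - \frac{10816}{3} + \frac{104}{3} \cdot 16 + \frac{1}{3} \left(-104\right) 16\right) + 377194 = \left(\frac{10816}{3} - \frac{10816}{3} + \frac{1664}{3} - \frac{1664}{3}\right) + 377194 = 0 + 377194 = 377194$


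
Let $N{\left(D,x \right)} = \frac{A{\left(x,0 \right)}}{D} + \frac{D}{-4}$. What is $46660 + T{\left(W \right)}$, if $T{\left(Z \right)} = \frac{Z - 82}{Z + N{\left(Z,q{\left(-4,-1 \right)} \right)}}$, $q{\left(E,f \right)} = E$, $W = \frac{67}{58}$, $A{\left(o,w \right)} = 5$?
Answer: $\frac{3766398368}{80747} \approx 46644.0$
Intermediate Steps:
$W = \frac{67}{58}$ ($W = 67 \cdot \frac{1}{58} = \frac{67}{58} \approx 1.1552$)
$N{\left(D,x \right)} = \frac{5}{D} - \frac{D}{4}$ ($N{\left(D,x \right)} = \frac{5}{D} + \frac{D}{-4} = \frac{5}{D} + D \left(- \frac{1}{4}\right) = \frac{5}{D} - \frac{D}{4}$)
$T{\left(Z \right)} = \frac{-82 + Z}{\frac{5}{Z} + \frac{3 Z}{4}}$ ($T{\left(Z \right)} = \frac{Z - 82}{Z - \left(- \frac{5}{Z} + \frac{Z}{4}\right)} = \frac{-82 + Z}{\frac{5}{Z} + \frac{3 Z}{4}}$)
$46660 + T{\left(W \right)} = 46660 + 4 \cdot \frac{67}{58} \frac{1}{20 + 3 \left(\frac{67}{58}\right)^{2}} \left(-82 + \frac{67}{58}\right) = 46660 + 4 \cdot \frac{67}{58} \frac{1}{20 + 3 \cdot \frac{4489}{3364}} \left(- \frac{4689}{58}\right) = 46660 + 4 \cdot \frac{67}{58} \frac{1}{20 + \frac{13467}{3364}} \left(- \frac{4689}{58}\right) = 46660 + 4 \cdot \frac{67}{58} \frac{1}{\frac{80747}{3364}} \left(- \frac{4689}{58}\right) = 46660 + 4 \cdot \frac{67}{58} \cdot \frac{3364}{80747} \left(- \frac{4689}{58}\right) = 46660 - \frac{1256652}{80747} = \frac{3766398368}{80747}$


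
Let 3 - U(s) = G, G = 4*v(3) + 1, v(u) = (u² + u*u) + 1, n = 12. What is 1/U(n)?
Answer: -1/74 ≈ -0.013514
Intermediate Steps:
v(u) = 1 + 2*u² (v(u) = (u² + u²) + 1 = 2*u² + 1 = 1 + 2*u²)
G = 77 (G = 4*(1 + 2*3²) + 1 = 4*(1 + 2*9) + 1 = 4*(1 + 18) + 1 = 4*19 + 1 = 76 + 1 = 77)
U(s) = -74 (U(s) = 3 - 1*77 = 3 - 77 = -74)
1/U(n) = 1/(-74) = -1/74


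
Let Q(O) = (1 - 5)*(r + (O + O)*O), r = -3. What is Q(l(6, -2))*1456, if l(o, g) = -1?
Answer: 5824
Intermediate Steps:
Q(O) = 12 - 8*O² (Q(O) = (1 - 5)*(-3 + (O + O)*O) = -4*(-3 + (2*O)*O) = -4*(-3 + 2*O²) = 12 - 8*O²)
Q(l(6, -2))*1456 = (12 - 8*(-1)²)*1456 = (12 - 8*1)*1456 = (12 - 8)*1456 = 4*1456 = 5824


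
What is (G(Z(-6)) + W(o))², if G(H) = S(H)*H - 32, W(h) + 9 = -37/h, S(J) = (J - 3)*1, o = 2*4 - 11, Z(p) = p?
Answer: 5776/9 ≈ 641.78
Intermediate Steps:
o = -3 (o = 8 - 11 = -3)
S(J) = -3 + J (S(J) = (-3 + J)*1 = -3 + J)
W(h) = -9 - 37/h
G(H) = -32 + H*(-3 + H) (G(H) = (-3 + H)*H - 32 = H*(-3 + H) - 32 = -32 + H*(-3 + H))
(G(Z(-6)) + W(o))² = ((-32 - 6*(-3 - 6)) + (-9 - 37/(-3)))² = ((-32 - 6*(-9)) + (-9 - 37*(-⅓)))² = ((-32 + 54) + (-9 + 37/3))² = (22 + 10/3)² = (76/3)² = 5776/9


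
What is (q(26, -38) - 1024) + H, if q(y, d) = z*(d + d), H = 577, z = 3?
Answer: -675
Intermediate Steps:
q(y, d) = 6*d (q(y, d) = 3*(d + d) = 3*(2*d) = 6*d)
(q(26, -38) - 1024) + H = (6*(-38) - 1024) + 577 = (-228 - 1024) + 577 = -1252 + 577 = -675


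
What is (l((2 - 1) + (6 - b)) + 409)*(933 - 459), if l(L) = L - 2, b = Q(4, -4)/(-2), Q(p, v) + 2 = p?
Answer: 196710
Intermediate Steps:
Q(p, v) = -2 + p
b = -1 (b = (-2 + 4)/(-2) = 2*(-½) = -1)
l(L) = -2 + L
(l((2 - 1) + (6 - b)) + 409)*(933 - 459) = ((-2 + ((2 - 1) + (6 - 1*(-1)))) + 409)*(933 - 459) = ((-2 + (1 + (6 + 1))) + 409)*474 = ((-2 + (1 + 7)) + 409)*474 = ((-2 + 8) + 409)*474 = (6 + 409)*474 = 415*474 = 196710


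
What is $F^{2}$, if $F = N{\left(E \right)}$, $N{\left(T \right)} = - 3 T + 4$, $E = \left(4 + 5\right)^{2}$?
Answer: $57121$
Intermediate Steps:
$E = 81$ ($E = 9^{2} = 81$)
$N{\left(T \right)} = 4 - 3 T$ ($N{\left(T \right)} = - 3 T + 4 = 4 - 3 T$)
$F = -239$ ($F = 4 - 243 = -239$)
$F^{2} = \left(-239\right)^{2} = 57121$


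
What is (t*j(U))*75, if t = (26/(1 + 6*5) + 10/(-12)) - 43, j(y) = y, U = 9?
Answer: -1799325/62 ≈ -29021.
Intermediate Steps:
t = -7997/186 (t = (26/(1 + 30) + 10*(-1/12)) - 43 = (26/31 - 5/6) - 43 = 1/186 - 43 = -7997/186 ≈ -42.995)
(t*j(U))*75 = -7997/186*9*75 = -23991/62*75 = -1799325/62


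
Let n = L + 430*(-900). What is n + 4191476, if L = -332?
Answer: 3804144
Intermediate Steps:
n = -387332 (n = -332 + 430*(-900) = -332 - 387000 = -387332)
n + 4191476 = -387332 + 4191476 = 3804144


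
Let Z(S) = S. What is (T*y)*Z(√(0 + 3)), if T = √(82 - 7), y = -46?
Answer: -690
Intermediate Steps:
T = 5*√3 (T = √75 = 5*√3 ≈ 8.6602)
(T*y)*Z(√(0 + 3)) = ((5*√3)*(-46))*√(0 + 3) = (-230*√3)*√3 = -690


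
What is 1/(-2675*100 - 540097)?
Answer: -1/807597 ≈ -1.2382e-6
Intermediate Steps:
1/(-2675*100 - 540097) = 1/(-267500 - 540097) = 1/(-807597) = -1/807597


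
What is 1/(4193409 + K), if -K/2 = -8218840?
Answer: 1/20631089 ≈ 4.8471e-8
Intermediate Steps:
K = 16437680 (K = -2*(-8218840) = 16437680)
1/(4193409 + K) = 1/(4193409 + 16437680) = 1/20631089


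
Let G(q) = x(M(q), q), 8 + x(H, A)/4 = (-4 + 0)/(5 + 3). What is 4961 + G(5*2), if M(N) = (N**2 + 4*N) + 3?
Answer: 4927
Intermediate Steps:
M(N) = 3 + N**2 + 4*N
x(H, A) = -34 (x(H, A) = -32 + 4*((-4 + 0)/(5 + 3)) = -32 + 4*(-4/8) = -32 + 4*(-4*1/8) = -32 + 4*(-1/2) = -32 - 2 = -34)
G(q) = -34
4961 + G(5*2) = 4961 - 34 = 4927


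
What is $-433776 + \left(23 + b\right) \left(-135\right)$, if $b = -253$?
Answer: $-402726$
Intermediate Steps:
$-433776 + \left(23 + b\right) \left(-135\right) = -433776 + \left(23 - 253\right) \left(-135\right) = -433776 - -31050 = -433776 + 31050 = -402726$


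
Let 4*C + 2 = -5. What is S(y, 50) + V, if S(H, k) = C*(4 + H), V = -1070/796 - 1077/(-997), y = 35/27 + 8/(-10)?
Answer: -871296577/107137620 ≈ -8.1325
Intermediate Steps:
C = -7/4 (C = -½ + (¼)*(-5) = -½ - 5/4 = -7/4 ≈ -1.7500)
y = 67/135 (y = 35*(1/27) + 8*(-⅒) = 35/27 - ⅘ = 67/135 ≈ 0.49630)
V = -104749/396806 (V = -1070*1/796 - 1077*(-1/997) = -535/398 + 1077/997 = -104749/396806 ≈ -0.26398)
S(H, k) = -7 - 7*H/4 (S(H, k) = -7*(4 + H)/4 = -7 - 7*H/4)
S(y, 50) + V = (-7 - 7/4*67/135) - 104749/396806 = (-7 - 469/540) - 104749/396806 = -4249/540 - 104749/396806 = -871296577/107137620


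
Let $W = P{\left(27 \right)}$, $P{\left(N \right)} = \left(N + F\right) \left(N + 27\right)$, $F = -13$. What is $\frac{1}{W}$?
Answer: $\frac{1}{756} \approx 0.0013228$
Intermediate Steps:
$P{\left(N \right)} = \left(-13 + N\right) \left(27 + N\right)$ ($P{\left(N \right)} = \left(N - 13\right) \left(N + 27\right) = \left(-13 + N\right) \left(27 + N\right)$)
$W = 756$ ($W = -351 + 27^{2} + 14 \cdot 27 = -351 + 729 + 378 = 756$)
$\frac{1}{W} = \frac{1}{756}$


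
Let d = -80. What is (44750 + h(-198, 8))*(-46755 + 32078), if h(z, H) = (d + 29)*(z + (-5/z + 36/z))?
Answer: -53138005115/66 ≈ -8.0512e+8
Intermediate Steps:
h(z, H) = -1581/z - 51*z (h(z, H) = (-80 + 29)*(z + (-5/z + 36/z)) = -51*(z + 31/z) = -1581/z - 51*z)
(44750 + h(-198, 8))*(-46755 + 32078) = (44750 + (-1581/(-198) - 51*(-198)))*(-46755 + 32078) = (44750 + (-1581*(-1/198) + 10098))*(-14677) = (44750 + (527/66 + 10098))*(-14677) = (44750 + 666995/66)*(-14677) = (3620495/66)*(-14677) = -53138005115/66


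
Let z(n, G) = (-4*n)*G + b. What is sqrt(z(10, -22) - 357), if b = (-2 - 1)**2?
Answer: 2*sqrt(133) ≈ 23.065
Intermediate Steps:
b = 9 (b = (-3)**2 = 9)
z(n, G) = 9 - 4*G*n (z(n, G) = (-4*n)*G + 9 = -4*G*n + 9 = 9 - 4*G*n)
sqrt(z(10, -22) - 357) = sqrt((9 - 4*(-22)*10) - 357) = sqrt((9 + 880) - 357) = sqrt(889 - 357) = sqrt(532) = 2*sqrt(133)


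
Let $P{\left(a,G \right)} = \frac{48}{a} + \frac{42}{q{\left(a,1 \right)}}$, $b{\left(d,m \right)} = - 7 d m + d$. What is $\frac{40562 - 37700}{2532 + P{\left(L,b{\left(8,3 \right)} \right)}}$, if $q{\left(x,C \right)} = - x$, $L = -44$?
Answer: $\frac{2332}{2063} \approx 1.1304$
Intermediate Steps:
$b{\left(d,m \right)} = d - 7 d m$ ($b{\left(d,m \right)} = - 7 d m + d = d - 7 d m$)
$P{\left(a,G \right)} = \frac{6}{a}$ ($P{\left(a,G \right)} = \frac{48}{a} + \frac{42}{\left(-1\right) a} = \frac{48}{a} + 42 \left(- \frac{1}{a}\right) = \frac{48}{a} - \frac{42}{a} = \frac{6}{a}$)
$\frac{40562 - 37700}{2532 + P{\left(L,b{\left(8,3 \right)} \right)}} = \frac{40562 - 37700}{2532 + \frac{6}{-44}} = \frac{2862}{2532 + 6 \left(- \frac{1}{44}\right)} = \frac{2862}{2532 - \frac{3}{22}} = \frac{2862}{\frac{55701}{22}} = 2862 \cdot \frac{22}{55701} = \frac{2332}{2063}$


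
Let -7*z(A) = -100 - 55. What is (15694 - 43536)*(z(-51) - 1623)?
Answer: 311997452/7 ≈ 4.4571e+7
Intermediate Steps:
z(A) = 155/7 (z(A) = -(-100 - 55)/7 = -⅐*(-155) = 155/7)
(15694 - 43536)*(z(-51) - 1623) = (15694 - 43536)*(155/7 - 1623) = -27842*(-11206/7) = 311997452/7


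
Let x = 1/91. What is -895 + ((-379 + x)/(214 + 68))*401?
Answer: -6132863/4277 ≈ -1433.9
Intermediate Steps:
x = 1/91 ≈ 0.010989
-895 + ((-379 + x)/(214 + 68))*401 = -895 + ((-379 + 1/91)/(214 + 68))*401 = -895 - 34488/91/282*401 = -895 - 34488/91*1/282*401 = -895 - 5748/4277*401 = -895 - 2304948/4277 = -6132863/4277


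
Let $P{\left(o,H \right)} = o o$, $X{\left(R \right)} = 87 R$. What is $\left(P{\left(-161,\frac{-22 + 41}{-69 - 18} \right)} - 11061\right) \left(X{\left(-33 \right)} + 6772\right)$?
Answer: $57968860$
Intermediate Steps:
$P{\left(o,H \right)} = o^{2}$
$\left(P{\left(-161,\frac{-22 + 41}{-69 - 18} \right)} - 11061\right) \left(X{\left(-33 \right)} + 6772\right) = \left(\left(-161\right)^{2} - 11061\right) \left(87 \left(-33\right) + 6772\right) = \left(25921 - 11061\right) \left(-2871 + 6772\right) = 14860 \cdot 3901 = 57968860$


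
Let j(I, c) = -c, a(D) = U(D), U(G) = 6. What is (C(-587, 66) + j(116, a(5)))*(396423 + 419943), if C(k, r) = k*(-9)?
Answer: 4307963382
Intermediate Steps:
C(k, r) = -9*k
a(D) = 6
(C(-587, 66) + j(116, a(5)))*(396423 + 419943) = (-9*(-587) - 1*6)*(396423 + 419943) = (5283 - 6)*816366 = 5277*816366 = 4307963382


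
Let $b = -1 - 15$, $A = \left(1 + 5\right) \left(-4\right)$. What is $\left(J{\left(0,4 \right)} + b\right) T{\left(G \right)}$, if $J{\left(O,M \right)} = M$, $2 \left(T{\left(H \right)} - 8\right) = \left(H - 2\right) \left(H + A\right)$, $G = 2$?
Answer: $-96$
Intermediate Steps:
$A = -24$ ($A = 6 \left(-4\right) = -24$)
$b = -16$ ($b = -1 - 15 = -16$)
$T{\left(H \right)} = 8 + \frac{\left(-24 + H\right) \left(-2 + H\right)}{2}$ ($T{\left(H \right)} = 8 + \frac{\left(H - 2\right) \left(H - 24\right)}{2} = 8 + \frac{\left(-2 + H\right) \left(-24 + H\right)}{2} = 8 + \frac{\left(-24 + H\right) \left(-2 + H\right)}{2}$)
$\left(J{\left(0,4 \right)} + b\right) T{\left(G \right)} = \left(4 - 16\right) \left(32 + \frac{2^{2}}{2} - 26\right) = - 12 \left(32 + \frac{1}{2} \cdot 4 - 26\right) = - 12 \left(32 + 2 - 26\right) = \left(-12\right) 8 = -96$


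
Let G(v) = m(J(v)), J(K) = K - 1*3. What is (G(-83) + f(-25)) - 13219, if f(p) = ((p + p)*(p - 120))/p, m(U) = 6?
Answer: -13503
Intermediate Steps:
J(K) = -3 + K (J(K) = K - 3 = -3 + K)
G(v) = 6
f(p) = -240 + 2*p (f(p) = ((2*p)*(-120 + p))/p = (2*p*(-120 + p))/p = -240 + 2*p)
(G(-83) + f(-25)) - 13219 = (6 + (-240 + 2*(-25))) - 13219 = (6 + (-240 - 50)) - 13219 = (6 - 290) - 13219 = -284 - 13219 = -13503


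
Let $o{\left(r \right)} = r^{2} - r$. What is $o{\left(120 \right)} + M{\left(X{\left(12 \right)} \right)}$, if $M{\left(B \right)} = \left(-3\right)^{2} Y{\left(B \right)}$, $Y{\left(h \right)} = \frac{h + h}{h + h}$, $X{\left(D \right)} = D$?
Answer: $14289$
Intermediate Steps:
$Y{\left(h \right)} = 1$ ($Y{\left(h \right)} = \frac{2 h}{2 h} = 2 h \frac{1}{2 h} = 1$)
$M{\left(B \right)} = 9$ ($M{\left(B \right)} = \left(-3\right)^{2} \cdot 1 = 9 \cdot 1 = 9$)
$o{\left(120 \right)} + M{\left(X{\left(12 \right)} \right)} = 120 \left(-1 + 120\right) + 9 = 120 \cdot 119 + 9 = 14280 + 9 = 14289$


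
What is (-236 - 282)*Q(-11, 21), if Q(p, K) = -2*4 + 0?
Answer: 4144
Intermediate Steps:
Q(p, K) = -8 (Q(p, K) = -8 + 0 = -8)
(-236 - 282)*Q(-11, 21) = (-236 - 282)*(-8) = -518*(-8) = 4144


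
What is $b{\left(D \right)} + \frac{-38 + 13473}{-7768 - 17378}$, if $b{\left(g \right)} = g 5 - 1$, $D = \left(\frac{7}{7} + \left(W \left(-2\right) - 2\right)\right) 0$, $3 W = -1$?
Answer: $- \frac{38581}{25146} \approx -1.5343$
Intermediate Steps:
$W = - \frac{1}{3}$ ($W = \frac{1}{3} \left(-1\right) = - \frac{1}{3} \approx -0.33333$)
$D = 0$ ($D = \left(\frac{7}{7} - \frac{4}{3}\right) 0 = \left(7 \cdot \frac{1}{7} + \left(\frac{2}{3} - 2\right)\right) 0 = \left(1 - \frac{4}{3}\right) 0 = \left(- \frac{1}{3}\right) 0 = 0$)
$b{\left(g \right)} = -1 + 5 g$ ($b{\left(g \right)} = 5 g - 1 = -1 + 5 g$)
$b{\left(D \right)} + \frac{-38 + 13473}{-7768 - 17378} = \left(-1 + 5 \cdot 0\right) + \frac{-38 + 13473}{-7768 - 17378} = \left(-1 + 0\right) + \frac{13435}{-25146} = -1 + 13435 \left(- \frac{1}{25146}\right) = -1 - \frac{13435}{25146} = - \frac{38581}{25146}$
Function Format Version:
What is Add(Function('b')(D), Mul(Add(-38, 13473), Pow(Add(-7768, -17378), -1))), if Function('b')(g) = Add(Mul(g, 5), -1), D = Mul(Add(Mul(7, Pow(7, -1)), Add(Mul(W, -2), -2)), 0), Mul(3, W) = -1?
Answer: Rational(-38581, 25146) ≈ -1.5343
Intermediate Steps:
W = Rational(-1, 3) (W = Mul(Rational(1, 3), -1) = Rational(-1, 3) ≈ -0.33333)
D = 0 (D = Mul(Add(Mul(7, Pow(7, -1)), Add(Mul(Rational(-1, 3), -2), -2)), 0) = Mul(Add(Mul(7, Rational(1, 7)), Add(Rational(2, 3), -2)), 0) = Mul(Add(1, Rational(-4, 3)), 0) = Mul(Rational(-1, 3), 0) = 0)
Function('b')(g) = Add(-1, Mul(5, g)) (Function('b')(g) = Add(Mul(5, g), -1) = Add(-1, Mul(5, g)))
Add(Function('b')(D), Mul(Add(-38, 13473), Pow(Add(-7768, -17378), -1))) = Add(Add(-1, Mul(5, 0)), Mul(Add(-38, 13473), Pow(Add(-7768, -17378), -1))) = Add(Add(-1, 0), Mul(13435, Pow(-25146, -1))) = Add(-1, Mul(13435, Rational(-1, 25146))) = Add(-1, Rational(-13435, 25146)) = Rational(-38581, 25146)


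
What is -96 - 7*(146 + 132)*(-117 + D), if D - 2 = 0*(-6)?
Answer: 223694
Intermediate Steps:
D = 2 (D = 2 + 0*(-6) = 2 + 0 = 2)
-96 - 7*(146 + 132)*(-117 + D) = -96 - 7*(146 + 132)*(-117 + 2) = -96 - 1946*(-115) = -96 - 7*(-31970) = -96 + 223790 = 223694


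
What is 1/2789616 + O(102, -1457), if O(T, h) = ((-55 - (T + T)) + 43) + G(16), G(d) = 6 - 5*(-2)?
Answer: -557923199/2789616 ≈ -200.00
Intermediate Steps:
G(d) = 16 (G(d) = 6 + 10 = 16)
O(T, h) = 4 - 2*T (O(T, h) = ((-55 - (T + T)) + 43) + 16 = ((-55 - 2*T) + 43) + 16 = (-12 - 2*T) + 16 = 4 - 2*T)
1/2789616 + O(102, -1457) = 1/2789616 + (4 - 2*102) = 1/2789616 + (4 - 204) = 1/2789616 - 200 = -557923199/2789616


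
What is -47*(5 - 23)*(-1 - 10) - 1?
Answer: -9307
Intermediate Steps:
-47*(5 - 23)*(-1 - 10) - 1 = -(-846)*(-11) - 1 = -47*198 - 1 = -9306 - 1 = -9307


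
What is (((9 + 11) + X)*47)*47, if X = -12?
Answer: 17672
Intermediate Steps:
(((9 + 11) + X)*47)*47 = (((9 + 11) - 12)*47)*47 = ((20 - 12)*47)*47 = (8*47)*47 = 376*47 = 17672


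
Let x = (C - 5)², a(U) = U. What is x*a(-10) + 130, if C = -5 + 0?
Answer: -870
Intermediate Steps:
C = -5
x = 100 (x = (-5 - 5)² = (-10)² = 100)
x*a(-10) + 130 = 100*(-10) + 130 = -1000 + 130 = -870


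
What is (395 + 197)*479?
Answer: 283568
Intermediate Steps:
(395 + 197)*479 = 592*479 = 283568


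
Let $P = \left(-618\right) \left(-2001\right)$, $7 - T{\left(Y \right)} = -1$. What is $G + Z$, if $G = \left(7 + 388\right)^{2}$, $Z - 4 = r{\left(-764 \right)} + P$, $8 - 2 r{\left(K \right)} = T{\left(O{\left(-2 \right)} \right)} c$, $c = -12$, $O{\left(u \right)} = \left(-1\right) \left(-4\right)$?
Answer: $1392699$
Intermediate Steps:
$O{\left(u \right)} = 4$
$T{\left(Y \right)} = 8$ ($T{\left(Y \right)} = 7 - -1 = 7 + 1 = 8$)
$P = 1236618$
$r{\left(K \right)} = 52$ ($r{\left(K \right)} = 4 - \frac{8 \left(-12\right)}{2} = 4 - -48 = 4 + 48 = 52$)
$Z = 1236674$ ($Z = 4 + \left(52 + 1236618\right) = 4 + 1236670 = 1236674$)
$G = 156025$ ($G = 395^{2} = 156025$)
$G + Z = 156025 + 1236674 = 1392699$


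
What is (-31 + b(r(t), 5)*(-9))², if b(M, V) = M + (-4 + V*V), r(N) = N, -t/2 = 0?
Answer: 48400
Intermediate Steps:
t = 0 (t = -2*0 = 0)
b(M, V) = -4 + M + V² (b(M, V) = M + (-4 + V²) = -4 + M + V²)
(-31 + b(r(t), 5)*(-9))² = (-31 + (-4 + 0 + 5²)*(-9))² = (-31 + (-4 + 0 + 25)*(-9))² = (-31 + 21*(-9))² = (-31 - 189)² = (-220)² = 48400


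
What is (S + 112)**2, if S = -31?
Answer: 6561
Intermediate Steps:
(S + 112)**2 = (-31 + 112)**2 = 81**2 = 6561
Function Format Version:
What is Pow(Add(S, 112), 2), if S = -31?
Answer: 6561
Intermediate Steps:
Pow(Add(S, 112), 2) = Pow(Add(-31, 112), 2) = Pow(81, 2) = 6561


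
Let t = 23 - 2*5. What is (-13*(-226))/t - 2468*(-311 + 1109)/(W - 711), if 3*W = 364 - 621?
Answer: 3224266/1195 ≈ 2698.1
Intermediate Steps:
W = -257/3 (W = (364 - 621)/3 = (⅓)*(-257) = -257/3 ≈ -85.667)
t = 13 (t = 23 - 10 = 13)
(-13*(-226))/t - 2468*(-311 + 1109)/(W - 711) = -13*(-226)/13 - 2468*(-311 + 1109)/(-257/3 - 711) = 2938*(1/13) - 2468/((-2390/3/798)) = 226 - 2468/((-2390/3*1/798)) = 226 - 2468/(-1195/1197) = 226 - 2468*(-1197/1195) = 226 + 2954196/1195 = 3224266/1195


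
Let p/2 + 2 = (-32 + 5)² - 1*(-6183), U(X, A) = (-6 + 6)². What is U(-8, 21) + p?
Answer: 13820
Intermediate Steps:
U(X, A) = 0 (U(X, A) = 0² = 0)
p = 13820 (p = -4 + 2*((-32 + 5)² - 1*(-6183)) = -4 + 2*((-27)² + 6183) = -4 + 2*(729 + 6183) = -4 + 2*6912 = -4 + 13824 = 13820)
U(-8, 21) + p = 0 + 13820 = 13820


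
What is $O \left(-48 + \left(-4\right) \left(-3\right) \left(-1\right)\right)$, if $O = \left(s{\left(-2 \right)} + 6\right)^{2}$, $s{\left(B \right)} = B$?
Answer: $-960$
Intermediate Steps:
$O = 16$ ($O = \left(-2 + 6\right)^{2} = 4^{2} = 16$)
$O \left(-48 + \left(-4\right) \left(-3\right) \left(-1\right)\right) = 16 \left(-48 + \left(-4\right) \left(-3\right) \left(-1\right)\right) = 16 \left(-48 + 12 \left(-1\right)\right) = 16 \left(-48 - 12\right) = 16 \left(-60\right) = -960$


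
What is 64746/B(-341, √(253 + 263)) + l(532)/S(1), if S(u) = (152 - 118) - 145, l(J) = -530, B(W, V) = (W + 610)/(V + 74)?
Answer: 531966214/29859 + 129492*√129/269 ≈ 23283.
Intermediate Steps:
B(W, V) = (610 + W)/(74 + V)
S(u) = -111 (S(u) = 34 - 145 = -111)
64746/B(-341, √(253 + 263)) + l(532)/S(1) = 64746/(((610 - 341)/(74 + √(253 + 263)))) - 530/(-111) = 64746/((269/(74 + √516))) - 530*(-1/111) = 64746/((269/(74 + 2*√129))) + 530/111 = 64746*(74/269 + 2*√129/269) + 530/111 = (4791204/269 + 129492*√129/269) + 530/111 = 531966214/29859 + 129492*√129/269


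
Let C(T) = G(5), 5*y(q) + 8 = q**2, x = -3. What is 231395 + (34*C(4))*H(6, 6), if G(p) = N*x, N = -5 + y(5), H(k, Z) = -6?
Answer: 1152079/5 ≈ 2.3042e+5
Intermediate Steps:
y(q) = -8/5 + q**2/5
N = -8/5 (N = -5 + (-8/5 + (1/5)*5**2) = -5 + (-8/5 + (1/5)*25) = -5 + (-8/5 + 5) = -5 + 17/5 = -8/5 ≈ -1.6000)
G(p) = 24/5 (G(p) = -8/5*(-3) = 24/5)
C(T) = 24/5
231395 + (34*C(4))*H(6, 6) = 231395 + (34*(24/5))*(-6) = 231395 + (816/5)*(-6) = 231395 - 4896/5 = 1152079/5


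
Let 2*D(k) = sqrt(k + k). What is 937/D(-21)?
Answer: -937*I*sqrt(42)/21 ≈ -289.16*I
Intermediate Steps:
D(k) = sqrt(2)*sqrt(k)/2 (D(k) = sqrt(k + k)/2 = sqrt(2*k)/2 = (sqrt(2)*sqrt(k))/2 = sqrt(2)*sqrt(k)/2)
937/D(-21) = 937/((sqrt(2)*sqrt(-21)/2)) = 937/((sqrt(2)*(I*sqrt(21))/2)) = 937/((I*sqrt(42)/2)) = 937*(-I*sqrt(42)/21) = -937*I*sqrt(42)/21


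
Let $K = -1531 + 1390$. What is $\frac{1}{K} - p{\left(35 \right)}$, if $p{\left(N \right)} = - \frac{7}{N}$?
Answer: $\frac{136}{705} \approx 0.19291$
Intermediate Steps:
$K = -141$
$\frac{1}{K} - p{\left(35 \right)} = \frac{1}{-141} - - \frac{7}{35} = - \frac{1}{141} - \left(-7\right) \frac{1}{35} = - \frac{1}{141} - - \frac{1}{5} = - \frac{1}{141} + \frac{1}{5} = \frac{136}{705}$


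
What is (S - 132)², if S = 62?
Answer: 4900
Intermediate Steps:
(S - 132)² = (62 - 132)² = (-70)² = 4900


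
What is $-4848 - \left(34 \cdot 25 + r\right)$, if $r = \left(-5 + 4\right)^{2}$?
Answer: $-5699$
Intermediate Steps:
$r = 1$ ($r = \left(-1\right)^{2} = 1$)
$-4848 - \left(34 \cdot 25 + r\right) = -4848 - \left(34 \cdot 25 + 1\right) = -4848 - \left(850 + 1\right) = -4848 - 851 = -5699$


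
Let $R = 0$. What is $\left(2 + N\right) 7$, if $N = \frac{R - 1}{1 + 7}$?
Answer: $\frac{105}{8} \approx 13.125$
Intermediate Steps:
$N = - \frac{1}{8}$ ($N = \frac{0 - 1}{1 + 7} = - \frac{1}{8} \approx -0.125$)
$\left(2 + N\right) 7 = \left(2 - \frac{1}{8}\right) 7 = \frac{15}{8} \cdot 7 = \frac{105}{8}$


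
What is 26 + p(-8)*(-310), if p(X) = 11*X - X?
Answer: 24826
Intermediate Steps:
p(X) = 10*X
26 + p(-8)*(-310) = 26 + (10*(-8))*(-310) = 26 - 80*(-310) = 26 + 24800 = 24826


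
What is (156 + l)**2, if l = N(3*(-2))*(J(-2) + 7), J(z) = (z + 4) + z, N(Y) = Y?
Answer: 12996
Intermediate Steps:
J(z) = 4 + 2*z (J(z) = (4 + z) + z = 4 + 2*z)
l = -42 (l = (3*(-2))*((4 + 2*(-2)) + 7) = -6*((4 - 4) + 7) = -6*(0 + 7) = -6*7 = -42)
(156 + l)**2 = (156 - 42)**2 = 114**2 = 12996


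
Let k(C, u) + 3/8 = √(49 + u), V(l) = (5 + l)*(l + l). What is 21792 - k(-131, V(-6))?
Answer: 174339/8 - √61 ≈ 21785.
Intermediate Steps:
V(l) = 2*l*(5 + l) (V(l) = (5 + l)*(2*l) = 2*l*(5 + l))
k(C, u) = -3/8 + √(49 + u)
21792 - k(-131, V(-6)) = 21792 - (-3/8 + √(49 + 2*(-6)*(5 - 6))) = 21792 - (-3/8 + √(49 + 2*(-6)*(-1))) = 21792 - (-3/8 + √(49 + 12)) = 21792 - (-3/8 + √61) = 21792 + (3/8 - √61) = 174339/8 - √61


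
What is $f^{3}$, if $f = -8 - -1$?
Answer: $-343$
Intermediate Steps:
$f = -7$ ($f = -8 + 1 = -7$)
$f^{3} = \left(-7\right)^{3} = -343$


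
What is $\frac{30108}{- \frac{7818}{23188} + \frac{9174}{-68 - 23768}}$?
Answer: $- \frac{346686825628}{8314095} \approx -41699.0$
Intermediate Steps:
$\frac{30108}{- \frac{7818}{23188} + \frac{9174}{-68 - 23768}} = \frac{30108}{\left(-7818\right) \frac{1}{23188} + \frac{9174}{-68 - 23768}} = \frac{30108}{- \frac{3909}{11594} + \frac{9174}{-23836}} = \frac{30108}{- \frac{3909}{11594} + 9174 \left(- \frac{1}{23836}\right)} = \frac{30108}{- \frac{3909}{11594} - \frac{4587}{11918}} = \frac{30108}{- \frac{24942285}{34544323}} = 30108 \left(- \frac{34544323}{24942285}\right) = - \frac{346686825628}{8314095}$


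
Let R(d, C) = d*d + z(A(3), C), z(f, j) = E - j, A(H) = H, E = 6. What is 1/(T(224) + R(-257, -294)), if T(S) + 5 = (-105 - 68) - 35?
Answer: 1/66136 ≈ 1.5120e-5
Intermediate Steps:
z(f, j) = 6 - j
T(S) = -213 (T(S) = -5 + ((-105 - 68) - 35) = -5 + (-173 - 35) = -5 - 208 = -213)
R(d, C) = 6 + d**2 - C (R(d, C) = d*d + (6 - C) = d**2 + (6 - C) = 6 + d**2 - C)
1/(T(224) + R(-257, -294)) = 1/(-213 + (6 + (-257)**2 - 1*(-294))) = 1/(-213 + (6 + 66049 + 294)) = 1/(-213 + 66349) = 1/66136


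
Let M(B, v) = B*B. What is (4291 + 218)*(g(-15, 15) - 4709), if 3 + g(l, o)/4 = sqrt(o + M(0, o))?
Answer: -21286989 + 18036*sqrt(15) ≈ -2.1217e+7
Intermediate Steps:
M(B, v) = B**2
g(l, o) = -12 + 4*sqrt(o) (g(l, o) = -12 + 4*sqrt(o + 0**2) = -12 + 4*sqrt(o + 0) = -12 + 4*sqrt(o))
(4291 + 218)*(g(-15, 15) - 4709) = (4291 + 218)*((-12 + 4*sqrt(15)) - 4709) = 4509*(-4721 + 4*sqrt(15)) = -21286989 + 18036*sqrt(15)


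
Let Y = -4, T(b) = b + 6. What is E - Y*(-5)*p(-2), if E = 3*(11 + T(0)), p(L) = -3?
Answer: 111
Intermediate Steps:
T(b) = 6 + b
E = 51 (E = 3*(11 + (6 + 0)) = 3*(11 + 6) = 3*17 = 51)
E - Y*(-5)*p(-2) = 51 - (-4*(-5))*(-3) = 51 - 20*(-3) = 51 - 1*(-60) = 51 + 60 = 111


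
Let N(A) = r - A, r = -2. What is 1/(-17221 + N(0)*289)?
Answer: -1/17799 ≈ -5.6183e-5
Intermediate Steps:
N(A) = -2 - A
1/(-17221 + N(0)*289) = 1/(-17221 + (-2 - 1*0)*289) = 1/(-17221 + (-2 + 0)*289) = 1/(-17221 - 2*289) = 1/(-17221 - 578) = 1/(-17799) = -1/17799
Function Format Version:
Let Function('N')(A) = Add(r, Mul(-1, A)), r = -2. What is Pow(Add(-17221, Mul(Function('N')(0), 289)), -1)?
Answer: Rational(-1, 17799) ≈ -5.6183e-5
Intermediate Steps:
Function('N')(A) = Add(-2, Mul(-1, A))
Pow(Add(-17221, Mul(Function('N')(0), 289)), -1) = Pow(Add(-17221, Mul(Add(-2, Mul(-1, 0)), 289)), -1) = Pow(Add(-17221, Mul(Add(-2, 0), 289)), -1) = Pow(Add(-17221, Mul(-2, 289)), -1) = Pow(Add(-17221, -578), -1) = Pow(-17799, -1) = Rational(-1, 17799)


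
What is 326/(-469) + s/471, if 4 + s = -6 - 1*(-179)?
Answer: -74285/220899 ≈ -0.33629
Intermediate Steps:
s = 169 (s = -4 + (-6 - 1*(-179)) = -4 + (-6 + 179) = -4 + 173 = 169)
326/(-469) + s/471 = 326/(-469) + 169/471 = 326*(-1/469) + 169*(1/471) = -326/469 + 169/471 = -74285/220899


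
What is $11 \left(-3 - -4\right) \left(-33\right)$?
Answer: $-363$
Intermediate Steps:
$11 \left(-3 - -4\right) \left(-33\right) = 11 \left(-3 + 4\right) \left(-33\right) = 11 \cdot 1 \left(-33\right) = 11 \left(-33\right) = -363$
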